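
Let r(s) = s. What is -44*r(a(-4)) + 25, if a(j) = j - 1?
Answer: 245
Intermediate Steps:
a(j) = -1 + j
-44*r(a(-4)) + 25 = -44*(-1 - 4) + 25 = -44*(-5) + 25 = 220 + 25 = 245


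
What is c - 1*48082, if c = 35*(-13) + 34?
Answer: -48503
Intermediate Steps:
c = -421 (c = -455 + 34 = -421)
c - 1*48082 = -421 - 1*48082 = -421 - 48082 = -48503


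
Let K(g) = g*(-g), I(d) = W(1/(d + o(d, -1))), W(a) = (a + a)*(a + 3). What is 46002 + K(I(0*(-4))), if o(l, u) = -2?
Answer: 183983/4 ≈ 45996.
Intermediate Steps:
W(a) = 2*a*(3 + a) (W(a) = (2*a)*(3 + a) = 2*a*(3 + a))
I(d) = 2*(3 + 1/(-2 + d))/(-2 + d) (I(d) = 2*(3 + 1/(d - 2))/(d - 2) = 2*(3 + 1/(-2 + d))/(-2 + d))
K(g) = -g²
46002 + K(I(0*(-4))) = 46002 - (2*(-5 + 3*(0*(-4)))/(-2 + 0*(-4))²)² = 46002 - (2*(-5 + 3*0)/(-2 + 0)²)² = 46002 - (2*(-5 + 0)/(-2)²)² = 46002 - (2*(¼)*(-5))² = 46002 - (-5/2)² = 46002 - 1*25/4 = 46002 - 25/4 = 183983/4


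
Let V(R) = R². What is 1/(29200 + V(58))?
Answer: 1/32564 ≈ 3.0709e-5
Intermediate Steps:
1/(29200 + V(58)) = 1/(29200 + 58²) = 1/(29200 + 3364) = 1/32564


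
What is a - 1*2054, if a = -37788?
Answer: -39842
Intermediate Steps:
a - 1*2054 = -37788 - 1*2054 = -37788 - 2054 = -39842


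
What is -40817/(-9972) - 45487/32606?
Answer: 438641369/162573516 ≈ 2.6981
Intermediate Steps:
-40817/(-9972) - 45487/32606 = -40817*(-1/9972) - 45487*1/32606 = 40817/9972 - 45487/32606 = 438641369/162573516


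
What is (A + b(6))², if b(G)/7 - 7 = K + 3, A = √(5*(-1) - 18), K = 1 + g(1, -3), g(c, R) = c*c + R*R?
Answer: (147 + I*√23)² ≈ 21586.0 + 1410.0*I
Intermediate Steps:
g(c, R) = R² + c² (g(c, R) = c² + R² = R² + c²)
K = 11 (K = 1 + ((-3)² + 1²) = 1 + (9 + 1) = 1 + 10 = 11)
A = I*√23 (A = √(-5 - 18) = √(-23) = I*√23 ≈ 4.7958*I)
b(G) = 147 (b(G) = 49 + 7*(11 + 3) = 49 + 7*14 = 49 + 98 = 147)
(A + b(6))² = (I*√23 + 147)² = (147 + I*√23)²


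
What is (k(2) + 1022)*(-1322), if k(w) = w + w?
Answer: -1356372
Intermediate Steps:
k(w) = 2*w
(k(2) + 1022)*(-1322) = (2*2 + 1022)*(-1322) = (4 + 1022)*(-1322) = 1026*(-1322) = -1356372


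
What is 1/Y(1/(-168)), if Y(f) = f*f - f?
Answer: 28224/169 ≈ 167.01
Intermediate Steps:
Y(f) = f**2 - f
1/Y(1/(-168)) = 1/((-1 + 1/(-168))/(-168)) = 1/(-(-1 - 1/168)/168) = 1/(-1/168*(-169/168)) = 1/(169/28224) = 28224/169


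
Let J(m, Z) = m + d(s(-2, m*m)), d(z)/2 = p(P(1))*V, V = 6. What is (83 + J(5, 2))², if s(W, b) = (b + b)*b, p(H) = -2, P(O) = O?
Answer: 4096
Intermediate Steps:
s(W, b) = 2*b² (s(W, b) = (2*b)*b = 2*b²)
d(z) = -24 (d(z) = 2*(-2*6) = 2*(-12) = -24)
J(m, Z) = -24 + m (J(m, Z) = m - 24 = -24 + m)
(83 + J(5, 2))² = (83 + (-24 + 5))² = (83 - 19)² = 64² = 4096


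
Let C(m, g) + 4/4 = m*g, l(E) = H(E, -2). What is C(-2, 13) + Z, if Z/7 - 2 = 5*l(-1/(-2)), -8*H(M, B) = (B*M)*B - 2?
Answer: -13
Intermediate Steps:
H(M, B) = 1/4 - M*B**2/8 (H(M, B) = -((B*M)*B - 2)/8 = -(M*B**2 - 2)/8 = -(-2 + M*B**2)/8 = 1/4 - M*B**2/8)
l(E) = 1/4 - E/2 (l(E) = 1/4 - 1/8*E*(-2)**2 = 1/4 - 1/8*E*4 = 1/4 - E/2)
C(m, g) = -1 + g*m (C(m, g) = -1 + m*g = -1 + g*m)
Z = 14 (Z = 14 + 7*(5*(1/4 - (-1)/(2*(-2)))) = 14 + 7*(5*(1/4 - (-1)*(-1)/(2*2))) = 14 + 7*(5*(1/4 - 1/2*1/2)) = 14 + 7*(5*(1/4 - 1/4)) = 14 + 7*(5*0) = 14 + 7*0 = 14 + 0 = 14)
C(-2, 13) + Z = (-1 + 13*(-2)) + 14 = (-1 - 26) + 14 = -27 + 14 = -13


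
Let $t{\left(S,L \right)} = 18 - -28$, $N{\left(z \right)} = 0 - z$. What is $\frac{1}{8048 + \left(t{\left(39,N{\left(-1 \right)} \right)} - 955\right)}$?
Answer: $\frac{1}{7139} \approx 0.00014008$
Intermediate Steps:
$N{\left(z \right)} = - z$
$t{\left(S,L \right)} = 46$ ($t{\left(S,L \right)} = 18 + 28 = 46$)
$\frac{1}{8048 + \left(t{\left(39,N{\left(-1 \right)} \right)} - 955\right)} = \frac{1}{8048 + \left(46 - 955\right)} = \frac{1}{8048 - 909} = \frac{1}{7139}$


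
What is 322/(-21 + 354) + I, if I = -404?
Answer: -134210/333 ≈ -403.03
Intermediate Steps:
322/(-21 + 354) + I = 322/(-21 + 354) - 404 = 322/333 - 404 = -134210/333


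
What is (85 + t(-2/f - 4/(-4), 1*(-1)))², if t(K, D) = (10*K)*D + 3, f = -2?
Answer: 4624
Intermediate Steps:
t(K, D) = 3 + 10*D*K (t(K, D) = 10*D*K + 3 = 3 + 10*D*K)
(85 + t(-2/f - 4/(-4), 1*(-1)))² = (85 + (3 + 10*(1*(-1))*(-2/(-2) - 4/(-4))))² = (85 + (3 + 10*(-1)*(-2*(-½) - 4*(-¼))))² = (85 + (3 + 10*(-1)*(1 + 1)))² = (85 + (3 + 10*(-1)*2))² = (85 + (3 - 20))² = (85 - 17)² = 68² = 4624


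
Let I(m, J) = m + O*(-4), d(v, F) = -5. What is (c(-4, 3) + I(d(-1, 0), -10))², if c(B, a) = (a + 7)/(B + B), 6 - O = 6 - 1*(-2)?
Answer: 49/16 ≈ 3.0625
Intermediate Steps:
O = -2 (O = 6 - (6 - 1*(-2)) = 6 - (6 + 2) = 6 - 1*8 = 6 - 8 = -2)
I(m, J) = 8 + m (I(m, J) = m - 2*(-4) = m + 8 = 8 + m)
c(B, a) = (7 + a)/(2*B) (c(B, a) = (7 + a)/((2*B)) = (7 + a)*(1/(2*B)) = (7 + a)/(2*B))
(c(-4, 3) + I(d(-1, 0), -10))² = ((½)*(7 + 3)/(-4) + (8 - 5))² = ((½)*(-¼)*10 + 3)² = (-5/4 + 3)² = (7/4)² = 49/16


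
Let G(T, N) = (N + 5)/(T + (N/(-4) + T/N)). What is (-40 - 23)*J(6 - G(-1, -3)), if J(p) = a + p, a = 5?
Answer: 819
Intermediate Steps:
G(T, N) = (5 + N)/(T - N/4 + T/N) (G(T, N) = (5 + N)/(T + (N*(-¼) + T/N)) = (5 + N)/(T + (-N/4 + T/N)) = (5 + N)/(T - N/4 + T/N))
J(p) = 5 + p
(-40 - 23)*J(6 - G(-1, -3)) = (-40 - 23)*(5 + (6 - 4*(-3)*(5 - 3)/(-1*(-3)² + 4*(-1) + 4*(-3)*(-1)))) = -63*(5 + (6 - 4*(-3)*2/(-1*9 - 4 + 12))) = -63*(5 + (6 - 4*(-3)*2/(-9 - 4 + 12))) = -63*(5 + (6 - 4*(-3)*2/(-1))) = -63*(5 + (6 - 4*(-3)*(-1)*2)) = -63*(5 + (6 - 1*24)) = -63*(5 + (6 - 24)) = -63*(5 - 18) = -63*(-13) = 819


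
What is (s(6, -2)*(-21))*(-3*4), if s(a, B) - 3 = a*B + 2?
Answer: -1764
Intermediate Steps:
s(a, B) = 5 + B*a (s(a, B) = 3 + (a*B + 2) = 3 + (B*a + 2) = 3 + (2 + B*a) = 5 + B*a)
(s(6, -2)*(-21))*(-3*4) = ((5 - 2*6)*(-21))*(-3*4) = ((5 - 12)*(-21))*(-12) = -7*(-21)*(-12) = 147*(-12) = -1764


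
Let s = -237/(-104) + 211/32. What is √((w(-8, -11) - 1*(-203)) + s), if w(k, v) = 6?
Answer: √2356510/104 ≈ 14.761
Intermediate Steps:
s = 3691/416 (s = -237*(-1/104) + 211*(1/32) = 237/104 + 211/32 = 3691/416 ≈ 8.8726)
√((w(-8, -11) - 1*(-203)) + s) = √((6 - 1*(-203)) + 3691/416) = √((6 + 203) + 3691/416) = √(209 + 3691/416) = √(90635/416) = √2356510/104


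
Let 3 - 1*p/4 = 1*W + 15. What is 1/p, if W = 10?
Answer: -1/88 ≈ -0.011364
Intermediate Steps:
p = -88 (p = 12 - 4*(1*10 + 15) = 12 - 4*(10 + 15) = 12 - 4*25 = 12 - 100 = -88)
1/p = 1/(-88) = -1/88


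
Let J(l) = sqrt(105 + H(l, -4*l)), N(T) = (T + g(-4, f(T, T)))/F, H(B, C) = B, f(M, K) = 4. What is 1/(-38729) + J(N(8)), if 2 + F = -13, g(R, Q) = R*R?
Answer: -1/38729 + sqrt(2585)/5 ≈ 10.169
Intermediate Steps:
g(R, Q) = R**2
F = -15 (F = -2 - 13 = -15)
N(T) = -16/15 - T/15 (N(T) = (T + (-4)**2)/(-15) = (T + 16)*(-1/15) = (16 + T)*(-1/15) = -16/15 - T/15)
J(l) = sqrt(105 + l)
1/(-38729) + J(N(8)) = 1/(-38729) + sqrt(105 + (-16/15 - 1/15*8)) = -1/38729 + sqrt(105 + (-16/15 - 8/15)) = -1/38729 + sqrt(105 - 8/5) = -1/38729 + sqrt(517/5) = -1/38729 + sqrt(2585)/5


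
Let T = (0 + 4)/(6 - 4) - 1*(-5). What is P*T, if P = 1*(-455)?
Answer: -3185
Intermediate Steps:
P = -455
T = 7 (T = 4/2 + 5 = 4*(½) + 5 = 2 + 5 = 7)
P*T = -455*7 = -3185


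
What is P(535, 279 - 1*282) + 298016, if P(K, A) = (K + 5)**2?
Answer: 589616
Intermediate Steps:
P(K, A) = (5 + K)**2
P(535, 279 - 1*282) + 298016 = (5 + 535)**2 + 298016 = 540**2 + 298016 = 291600 + 298016 = 589616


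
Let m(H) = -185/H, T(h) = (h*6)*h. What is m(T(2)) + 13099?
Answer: 314191/24 ≈ 13091.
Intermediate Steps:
T(h) = 6*h² (T(h) = (6*h)*h = 6*h²)
m(T(2)) + 13099 = -185/(6*2²) + 13099 = -185/(6*4) + 13099 = -185/24 + 13099 = 314191/24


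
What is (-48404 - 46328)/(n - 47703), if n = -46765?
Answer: 2153/2147 ≈ 1.0028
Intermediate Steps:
(-48404 - 46328)/(n - 47703) = (-48404 - 46328)/(-46765 - 47703) = -94732/(-94468) = -94732*(-1/94468) = 2153/2147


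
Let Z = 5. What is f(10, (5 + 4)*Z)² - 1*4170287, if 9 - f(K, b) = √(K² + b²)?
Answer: -4168081 - 90*√85 ≈ -4.1689e+6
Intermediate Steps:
f(K, b) = 9 - √(K² + b²)
f(10, (5 + 4)*Z)² - 1*4170287 = (9 - √(10² + ((5 + 4)*5)²))² - 1*4170287 = (9 - √(100 + (9*5)²))² - 4170287 = (9 - √(100 + 45²))² - 4170287 = (9 - √(100 + 2025))² - 4170287 = (9 - √2125)² - 4170287 = (9 - 5*√85)² - 4170287 = -4170287 + (9 - 5*√85)²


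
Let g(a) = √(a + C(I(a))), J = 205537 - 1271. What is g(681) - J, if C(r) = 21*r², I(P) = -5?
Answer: -204266 + 3*√134 ≈ -2.0423e+5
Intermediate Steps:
J = 204266
g(a) = √(525 + a) (g(a) = √(a + 21*(-5)²) = √(a + 21*25) = √(a + 525) = √(525 + a))
g(681) - J = √(525 + 681) - 1*204266 = √1206 - 204266 = 3*√134 - 204266 = -204266 + 3*√134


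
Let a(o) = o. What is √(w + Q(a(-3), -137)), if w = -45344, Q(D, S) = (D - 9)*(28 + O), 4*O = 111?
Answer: I*√46013 ≈ 214.51*I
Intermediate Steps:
O = 111/4 (O = (¼)*111 = 111/4 ≈ 27.750)
Q(D, S) = -2007/4 + 223*D/4 (Q(D, S) = (D - 9)*(28 + 111/4) = (-9 + D)*(223/4) = -2007/4 + 223*D/4)
√(w + Q(a(-3), -137)) = √(-45344 + (-2007/4 + (223/4)*(-3))) = √(-45344 + (-2007/4 - 669/4)) = √(-45344 - 669) = √(-46013) = I*√46013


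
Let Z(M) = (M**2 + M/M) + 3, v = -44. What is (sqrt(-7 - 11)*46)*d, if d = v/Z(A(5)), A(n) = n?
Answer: -6072*I*sqrt(2)/29 ≈ -296.11*I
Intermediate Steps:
Z(M) = 4 + M**2 (Z(M) = (M**2 + 1) + 3 = (1 + M**2) + 3 = 4 + M**2)
d = -44/29 (d = -44/(4 + 5**2) = -44/(4 + 25) = -44/29 ≈ -1.5172)
(sqrt(-7 - 11)*46)*d = (sqrt(-7 - 11)*46)*(-44/29) = (sqrt(-18)*46)*(-44/29) = ((3*I*sqrt(2))*46)*(-44/29) = (138*I*sqrt(2))*(-44/29) = -6072*I*sqrt(2)/29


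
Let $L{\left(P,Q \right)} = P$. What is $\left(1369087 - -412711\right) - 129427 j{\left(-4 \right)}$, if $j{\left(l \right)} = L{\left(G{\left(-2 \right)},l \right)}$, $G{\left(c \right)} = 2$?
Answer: $1522944$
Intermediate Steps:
$j{\left(l \right)} = 2$
$\left(1369087 - -412711\right) - 129427 j{\left(-4 \right)} = \left(1369087 - -412711\right) - 258854 = \left(1369087 + 412711\right) - 258854 = 1781798 - 258854 = 1522944$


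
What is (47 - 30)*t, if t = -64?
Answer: -1088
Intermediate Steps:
(47 - 30)*t = (47 - 30)*(-64) = 17*(-64) = -1088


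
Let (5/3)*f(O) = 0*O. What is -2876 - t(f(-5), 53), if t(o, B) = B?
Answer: -2929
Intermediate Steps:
f(O) = 0 (f(O) = 3*(0*O)/5 = (3/5)*0 = 0)
-2876 - t(f(-5), 53) = -2876 - 1*53 = -2876 - 53 = -2929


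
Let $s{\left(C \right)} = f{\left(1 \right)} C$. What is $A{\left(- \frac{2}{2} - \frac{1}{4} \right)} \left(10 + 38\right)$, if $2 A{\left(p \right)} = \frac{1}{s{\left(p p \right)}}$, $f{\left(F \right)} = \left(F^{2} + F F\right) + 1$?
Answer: $\frac{128}{25} \approx 5.12$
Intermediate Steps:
$f{\left(F \right)} = 1 + 2 F^{2}$ ($f{\left(F \right)} = \left(F^{2} + F^{2}\right) + 1 = 2 F^{2} + 1 = 1 + 2 F^{2}$)
$s{\left(C \right)} = 3 C$ ($s{\left(C \right)} = \left(1 + 2 \cdot 1^{2}\right) C = \left(1 + 2 \cdot 1\right) C = \left(1 + 2\right) C = 3 C$)
$A{\left(p \right)} = \frac{1}{6 p^{2}}$ ($A{\left(p \right)} = \frac{1}{2 \cdot 3 p p} = \frac{1}{2 \cdot 3 p^{2}} = \frac{\frac{1}{3} \frac{1}{p^{2}}}{2} = \frac{1}{6 p^{2}}$)
$A{\left(- \frac{2}{2} - \frac{1}{4} \right)} \left(10 + 38\right) = \frac{1}{6 \left(- \frac{2}{2} - \frac{1}{4}\right)^{2}} \left(10 + 38\right) = \frac{1}{6 \left(\left(-2\right) \frac{1}{2} - \frac{1}{4}\right)^{2}} \cdot 48 = \frac{1}{6 \left(-1 - \frac{1}{4}\right)^{2}} \cdot 48 = \frac{1}{6 \cdot \frac{25}{16}} \cdot 48 = \frac{1}{6} \cdot \frac{16}{25} \cdot 48 = \frac{8}{75} \cdot 48 = \frac{128}{25}$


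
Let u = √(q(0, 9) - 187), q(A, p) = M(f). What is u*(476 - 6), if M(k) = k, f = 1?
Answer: 470*I*√186 ≈ 6409.9*I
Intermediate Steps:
q(A, p) = 1
u = I*√186 (u = √(1 - 187) = √(-186) = I*√186 ≈ 13.638*I)
u*(476 - 6) = (I*√186)*(476 - 6) = (I*√186)*470 = 470*I*√186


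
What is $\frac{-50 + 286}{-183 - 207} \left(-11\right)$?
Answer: $\frac{1298}{195} \approx 6.6564$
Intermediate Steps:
$\frac{-50 + 286}{-183 - 207} \left(-11\right) = \frac{236}{-390} \left(-11\right) = 236 \left(- \frac{1}{390}\right) \left(-11\right) = \left(- \frac{118}{195}\right) \left(-11\right) = \frac{1298}{195}$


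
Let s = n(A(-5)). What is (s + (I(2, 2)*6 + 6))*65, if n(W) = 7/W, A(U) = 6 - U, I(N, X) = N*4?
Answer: 39065/11 ≈ 3551.4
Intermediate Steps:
I(N, X) = 4*N
s = 7/11 (s = 7/(6 - 1*(-5)) = 7/(6 + 5) = 7/11 ≈ 0.63636)
(s + (I(2, 2)*6 + 6))*65 = (7/11 + ((4*2)*6 + 6))*65 = (7/11 + (8*6 + 6))*65 = (7/11 + (48 + 6))*65 = (7/11 + 54)*65 = (601/11)*65 = 39065/11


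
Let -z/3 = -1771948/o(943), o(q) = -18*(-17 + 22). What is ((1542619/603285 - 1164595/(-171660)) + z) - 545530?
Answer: -4174055021471923/6903993540 ≈ -6.0459e+5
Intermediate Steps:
o(q) = -90 (o(q) = -18*5 = -90)
z = -885974/15 (z = -(-5315844)/(-90) = -(-5315844)*(-1)/90 = -3*885974/45 = -885974/15 ≈ -59065.)
((1542619/603285 - 1164595/(-171660)) + z) - 545530 = ((1542619/603285 - 1164595/(-171660)) - 885974/15) - 545530 = ((1542619*(1/603285) - 1164595*(-1/171660)) - 885974/15) - 545530 = ((1542619/603285 + 232919/34332) - 885974/15) - 545530 = (21497526047/2301331180 - 885974/15) - 545530 = -407719425595723/6903993540 - 545530 = -4174055021471923/6903993540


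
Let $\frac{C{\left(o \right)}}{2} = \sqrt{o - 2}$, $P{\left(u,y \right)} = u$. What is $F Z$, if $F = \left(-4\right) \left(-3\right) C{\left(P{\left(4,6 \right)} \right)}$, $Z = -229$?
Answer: $- 5496 \sqrt{2} \approx -7772.5$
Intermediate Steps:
$C{\left(o \right)} = 2 \sqrt{-2 + o}$ ($C{\left(o \right)} = 2 \sqrt{o - 2} = 2 \sqrt{-2 + o}$)
$F = 24 \sqrt{2}$ ($F = \left(-4\right) \left(-3\right) 2 \sqrt{-2 + 4} = 12 \cdot 2 \sqrt{2} = 24 \sqrt{2} \approx 33.941$)
$F Z = 24 \sqrt{2} \left(-229\right) = - 5496 \sqrt{2}$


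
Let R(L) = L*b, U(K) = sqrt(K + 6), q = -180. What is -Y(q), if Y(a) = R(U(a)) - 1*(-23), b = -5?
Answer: -23 + 5*I*sqrt(174) ≈ -23.0 + 65.955*I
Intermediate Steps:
U(K) = sqrt(6 + K)
R(L) = -5*L (R(L) = L*(-5) = -5*L)
Y(a) = 23 - 5*sqrt(6 + a) (Y(a) = -5*sqrt(6 + a) - 1*(-23) = -5*sqrt(6 + a) + 23 = 23 - 5*sqrt(6 + a))
-Y(q) = -(23 - 5*sqrt(6 - 180)) = -(23 - 5*I*sqrt(174)) = -23 + 5*I*sqrt(174)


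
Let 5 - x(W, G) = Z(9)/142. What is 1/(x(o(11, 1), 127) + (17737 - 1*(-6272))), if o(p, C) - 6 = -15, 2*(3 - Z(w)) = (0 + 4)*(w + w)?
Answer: 142/3410021 ≈ 4.1642e-5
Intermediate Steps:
Z(w) = 3 - 4*w (Z(w) = 3 - (0 + 4)*(w + w)/2 = 3 - 2*2*w = 3 - 4*w)
o(p, C) = -9 (o(p, C) = 6 - 15 = -9)
x(W, G) = 743/142 (x(W, G) = 5 - (3 - 4*9)/142 = 5 - (3 - 36)/142 = 5 - (-33)/142 = 5 - 1*(-33/142) = 5 + 33/142 = 743/142)
1/(x(o(11, 1), 127) + (17737 - 1*(-6272))) = 1/(743/142 + (17737 - 1*(-6272))) = 1/(743/142 + (17737 + 6272)) = 1/(743/142 + 24009) = 1/(3410021/142) = 142/3410021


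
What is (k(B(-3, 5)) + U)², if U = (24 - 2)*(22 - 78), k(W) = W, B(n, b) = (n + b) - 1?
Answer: 1515361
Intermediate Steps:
B(n, b) = -1 + b + n (B(n, b) = (b + n) - 1 = -1 + b + n)
U = -1232 (U = 22*(-56) = -1232)
(k(B(-3, 5)) + U)² = ((-1 + 5 - 3) - 1232)² = (1 - 1232)² = (-1231)² = 1515361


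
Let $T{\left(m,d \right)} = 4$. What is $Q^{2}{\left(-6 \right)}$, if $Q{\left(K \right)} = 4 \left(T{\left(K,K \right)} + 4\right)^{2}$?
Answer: $65536$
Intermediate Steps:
$Q{\left(K \right)} = 256$ ($Q{\left(K \right)} = 4 \left(4 + 4\right)^{2} = 4 \cdot 8^{2} = 4 \cdot 64 = 256$)
$Q^{2}{\left(-6 \right)} = 256^{2} = 65536$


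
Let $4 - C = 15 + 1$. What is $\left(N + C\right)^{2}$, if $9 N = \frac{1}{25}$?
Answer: $\frac{7284601}{50625} \approx 143.89$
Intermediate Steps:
$C = -12$ ($C = 4 - \left(15 + 1\right) = 4 - 16 = -12$)
$N = \frac{1}{225}$ ($N = \frac{1}{9 \cdot 25} = \frac{1}{9} \cdot \frac{1}{25} = \frac{1}{225} \approx 0.0044444$)
$\left(N + C\right)^{2} = \left(\frac{1}{225} - 12\right)^{2} = \left(- \frac{2699}{225}\right)^{2} = \frac{7284601}{50625}$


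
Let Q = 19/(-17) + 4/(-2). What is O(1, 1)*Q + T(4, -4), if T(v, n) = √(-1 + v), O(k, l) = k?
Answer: -53/17 + √3 ≈ -1.3856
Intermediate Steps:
Q = -53/17 (Q = 19*(-1/17) + 4*(-½) = -19/17 - 2 = -53/17 ≈ -3.1176)
O(1, 1)*Q + T(4, -4) = 1*(-53/17) + √(-1 + 4) = -53/17 + √3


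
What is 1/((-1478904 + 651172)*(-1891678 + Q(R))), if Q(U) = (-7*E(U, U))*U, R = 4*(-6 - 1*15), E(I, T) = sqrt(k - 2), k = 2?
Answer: 1/1565802414296 ≈ 6.3865e-13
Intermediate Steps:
E(I, T) = 0 (E(I, T) = sqrt(2 - 2) = sqrt(0) = 0)
R = -84 (R = 4*(-6 - 15) = 4*(-21) = -84)
Q(U) = 0 (Q(U) = (-7*0)*U = 0*U = 0)
1/((-1478904 + 651172)*(-1891678 + Q(R))) = 1/((-1478904 + 651172)*(-1891678 + 0)) = 1/(-827732*(-1891678)) = 1/1565802414296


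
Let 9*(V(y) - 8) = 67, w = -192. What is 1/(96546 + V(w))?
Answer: 9/869053 ≈ 1.0356e-5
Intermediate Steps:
V(y) = 139/9 (V(y) = 8 + (⅑)*67 = 8 + 67/9 = 139/9)
1/(96546 + V(w)) = 1/(96546 + 139/9) = 1/(869053/9) = 9/869053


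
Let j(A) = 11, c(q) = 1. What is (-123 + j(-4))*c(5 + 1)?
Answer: -112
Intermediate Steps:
(-123 + j(-4))*c(5 + 1) = (-123 + 11)*1 = -112*1 = -112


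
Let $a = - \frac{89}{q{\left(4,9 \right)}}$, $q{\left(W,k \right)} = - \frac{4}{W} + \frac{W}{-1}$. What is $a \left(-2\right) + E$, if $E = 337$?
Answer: $\frac{1507}{5} \approx 301.4$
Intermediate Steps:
$q{\left(W,k \right)} = - W - \frac{4}{W}$ ($q{\left(W,k \right)} = - \frac{4}{W} + W \left(-1\right) = - \frac{4}{W} - W = - W - \frac{4}{W}$)
$a = \frac{89}{5}$ ($a = - \frac{89}{\left(-1\right) 4 - \frac{4}{4}} = - \frac{89}{-4 - 1} = - \frac{89}{-5} = \left(-89\right) \left(- \frac{1}{5}\right) = \frac{89}{5} \approx 17.8$)
$a \left(-2\right) + E = \frac{89}{5} \left(-2\right) + 337 = - \frac{178}{5} + 337 = \frac{1507}{5}$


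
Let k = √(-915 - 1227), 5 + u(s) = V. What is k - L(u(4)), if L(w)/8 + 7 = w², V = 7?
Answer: 24 + 3*I*√238 ≈ 24.0 + 46.282*I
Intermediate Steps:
u(s) = 2 (u(s) = -5 + 7 = 2)
L(w) = -56 + 8*w²
k = 3*I*√238 (k = √(-2142) = 3*I*√238 ≈ 46.282*I)
k - L(u(4)) = 3*I*√238 - (-56 + 8*2²) = 3*I*√238 - (-56 + 8*4) = 3*I*√238 - (-56 + 32) = 3*I*√238 - 1*(-24) = 3*I*√238 + 24 = 24 + 3*I*√238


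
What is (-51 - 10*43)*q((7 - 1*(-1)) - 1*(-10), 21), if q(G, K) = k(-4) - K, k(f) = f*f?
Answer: 2405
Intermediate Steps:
k(f) = f²
q(G, K) = 16 - K (q(G, K) = (-4)² - K = 16 - K)
(-51 - 10*43)*q((7 - 1*(-1)) - 1*(-10), 21) = (-51 - 10*43)*(16 - 1*21) = (-51 - 430)*(16 - 21) = -481*(-5) = 2405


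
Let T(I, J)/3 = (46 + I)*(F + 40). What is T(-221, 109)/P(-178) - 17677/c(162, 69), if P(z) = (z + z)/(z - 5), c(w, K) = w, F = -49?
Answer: 66892169/28836 ≈ 2319.7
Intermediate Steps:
T(I, J) = -1242 - 27*I (T(I, J) = 3*((46 + I)*(-49 + 40)) = 3*((46 + I)*(-9)) = 3*(-414 - 9*I) = -1242 - 27*I)
P(z) = 2*z/(-5 + z) (P(z) = (2*z)/(-5 + z) = 2*z/(-5 + z))
T(-221, 109)/P(-178) - 17677/c(162, 69) = (-1242 - 27*(-221))/((2*(-178)/(-5 - 178))) - 17677/162 = (-1242 + 5967)/((2*(-178)/(-183))) - 17677*1/162 = 4725/((2*(-178)*(-1/183))) - 17677/162 = 4725/(356/183) - 17677/162 = 4725*(183/356) - 17677/162 = 864675/356 - 17677/162 = 66892169/28836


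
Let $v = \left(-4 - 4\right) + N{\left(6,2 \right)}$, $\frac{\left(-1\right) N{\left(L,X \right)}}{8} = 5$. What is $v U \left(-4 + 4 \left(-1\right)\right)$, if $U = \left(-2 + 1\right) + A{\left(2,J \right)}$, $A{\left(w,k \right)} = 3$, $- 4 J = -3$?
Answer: $768$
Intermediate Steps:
$J = \frac{3}{4}$ ($J = \left(- \frac{1}{4}\right) \left(-3\right) = \frac{3}{4} \approx 0.75$)
$N{\left(L,X \right)} = -40$ ($N{\left(L,X \right)} = \left(-8\right) 5 = -40$)
$U = 2$ ($U = \left(-2 + 1\right) + 3 = -1 + 3 = 2$)
$v = -48$ ($v = \left(-4 - 4\right) - 40 = -8 - 40 = -48$)
$v U \left(-4 + 4 \left(-1\right)\right) = \left(-48\right) 2 \left(-4 + 4 \left(-1\right)\right) = - 96 \left(-4 - 4\right) = \left(-96\right) \left(-8\right) = 768$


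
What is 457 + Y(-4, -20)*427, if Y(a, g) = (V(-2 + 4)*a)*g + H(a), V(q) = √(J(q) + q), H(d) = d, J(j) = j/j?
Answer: -1251 + 34160*√3 ≈ 57916.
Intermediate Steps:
J(j) = 1
V(q) = √(1 + q)
Y(a, g) = a + a*g*√3 (Y(a, g) = (√(1 + (-2 + 4))*a)*g + a = (√(1 + 2)*a)*g + a = (√3*a)*g + a = (a*√3)*g + a = a*g*√3 + a = a + a*g*√3)
457 + Y(-4, -20)*427 = 457 - 4*(1 - 20*√3)*427 = 457 + (-4 + 80*√3)*427 = 457 + (-1708 + 34160*√3) = -1251 + 34160*√3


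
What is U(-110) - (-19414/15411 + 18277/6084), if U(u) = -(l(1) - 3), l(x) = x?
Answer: 7989659/31253508 ≈ 0.25564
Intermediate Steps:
U(u) = 2 (U(u) = -(1 - 3) = -1*(-2) = 2)
U(-110) - (-19414/15411 + 18277/6084) = 2 - (-19414/15411 + 18277/6084) = 2 - 1*54517357/31253508 = 2 - 54517357/31253508 = 7989659/31253508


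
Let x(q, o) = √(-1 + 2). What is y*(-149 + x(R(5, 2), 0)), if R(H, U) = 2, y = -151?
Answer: 22348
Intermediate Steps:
x(q, o) = 1 (x(q, o) = √1 = 1)
y*(-149 + x(R(5, 2), 0)) = -151*(-149 + 1) = -151*(-148) = 22348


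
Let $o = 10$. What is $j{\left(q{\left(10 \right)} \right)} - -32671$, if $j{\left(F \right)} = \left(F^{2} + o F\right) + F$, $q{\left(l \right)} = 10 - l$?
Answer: $32671$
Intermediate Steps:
$j{\left(F \right)} = F^{2} + 11 F$ ($j{\left(F \right)} = \left(F^{2} + 10 F\right) + F = F^{2} + 11 F$)
$j{\left(q{\left(10 \right)} \right)} - -32671 = \left(10 - 10\right) \left(11 + \left(10 - 10\right)\right) - -32671 = \left(10 - 10\right) \left(11 + \left(10 - 10\right)\right) + 32671 = 0 \left(11 + 0\right) + 32671 = 0 \cdot 11 + 32671 = 0 + 32671 = 32671$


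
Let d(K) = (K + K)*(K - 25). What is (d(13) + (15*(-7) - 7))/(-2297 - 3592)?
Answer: 424/5889 ≈ 0.071999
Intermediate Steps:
d(K) = 2*K*(-25 + K) (d(K) = (2*K)*(-25 + K) = 2*K*(-25 + K))
(d(13) + (15*(-7) - 7))/(-2297 - 3592) = (2*13*(-25 + 13) + (15*(-7) - 7))/(-2297 - 3592) = (2*13*(-12) + (-105 - 7))/(-5889) = (-312 - 112)*(-1/5889) = -424*(-1/5889) = 424/5889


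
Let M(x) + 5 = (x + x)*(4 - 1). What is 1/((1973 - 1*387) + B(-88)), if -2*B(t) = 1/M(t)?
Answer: 1066/1690677 ≈ 0.00063052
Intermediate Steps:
M(x) = -5 + 6*x (M(x) = -5 + (x + x)*(4 - 1) = -5 + (2*x)*3 = -5 + 6*x)
B(t) = -1/(2*(-5 + 6*t))
1/((1973 - 1*387) + B(-88)) = 1/((1973 - 1*387) - 1/(-10 + 12*(-88))) = 1/((1973 - 387) - 1/(-10 - 1056)) = 1/(1586 - 1/(-1066)) = 1/(1586 - 1*(-1/1066)) = 1/(1586 + 1/1066) = 1/(1690677/1066) = 1066/1690677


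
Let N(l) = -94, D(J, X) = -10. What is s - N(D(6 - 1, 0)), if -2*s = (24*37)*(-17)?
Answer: 7642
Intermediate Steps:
s = 7548 (s = -24*37*(-17)/2 = -444*(-17) = -1/2*(-15096) = 7548)
s - N(D(6 - 1, 0)) = 7548 - 1*(-94) = 7548 + 94 = 7642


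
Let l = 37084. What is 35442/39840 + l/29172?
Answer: 104639191/48425520 ≈ 2.1608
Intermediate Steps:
35442/39840 + l/29172 = 35442/39840 + 37084/29172 = 35442*(1/39840) + 37084*(1/29172) = 5907/6640 + 9271/7293 = 104639191/48425520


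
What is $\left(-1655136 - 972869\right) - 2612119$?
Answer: $-5240124$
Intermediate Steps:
$\left(-1655136 - 972869\right) - 2612119 = -2628005 - 2612119 = -5240124$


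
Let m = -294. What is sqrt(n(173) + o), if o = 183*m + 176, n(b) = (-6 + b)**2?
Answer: I*sqrt(25737) ≈ 160.43*I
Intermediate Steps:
o = -53626 (o = 183*(-294) + 176 = -53802 + 176 = -53626)
sqrt(n(173) + o) = sqrt((-6 + 173)**2 - 53626) = sqrt(167**2 - 53626) = sqrt(27889 - 53626) = sqrt(-25737) = I*sqrt(25737)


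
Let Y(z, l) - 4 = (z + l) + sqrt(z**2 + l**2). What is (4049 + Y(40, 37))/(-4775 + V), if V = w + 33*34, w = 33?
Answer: -413/362 - sqrt(2969)/3620 ≈ -1.1559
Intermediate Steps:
V = 1155 (V = 33 + 33*34 = 33 + 1122 = 1155)
Y(z, l) = 4 + l + z + sqrt(l**2 + z**2) (Y(z, l) = 4 + ((z + l) + sqrt(z**2 + l**2)) = 4 + ((l + z) + sqrt(l**2 + z**2)) = 4 + (l + z + sqrt(l**2 + z**2)) = 4 + l + z + sqrt(l**2 + z**2))
(4049 + Y(40, 37))/(-4775 + V) = (4049 + (4 + 37 + 40 + sqrt(37**2 + 40**2)))/(-4775 + 1155) = (4049 + (4 + 37 + 40 + sqrt(1369 + 1600)))/(-3620) = (4049 + (4 + 37 + 40 + sqrt(2969)))*(-1/3620) = (4049 + (81 + sqrt(2969)))*(-1/3620) = (4130 + sqrt(2969))*(-1/3620) = -413/362 - sqrt(2969)/3620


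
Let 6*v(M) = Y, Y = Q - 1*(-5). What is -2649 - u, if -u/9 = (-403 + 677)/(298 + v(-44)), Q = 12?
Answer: -4766649/1805 ≈ -2640.8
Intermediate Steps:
Y = 17 (Y = 12 - 1*(-5) = 12 + 5 = 17)
v(M) = 17/6 (v(M) = (⅙)*17 = 17/6)
u = -14796/1805 (u = -9*(-403 + 677)/(298 + 17/6) = -2466/1805/6 = -2466*6/1805 = -9*1644/1805 = -14796/1805 ≈ -8.1972)
-2649 - u = -2649 - 1*(-14796/1805) = -2649 + 14796/1805 = -4766649/1805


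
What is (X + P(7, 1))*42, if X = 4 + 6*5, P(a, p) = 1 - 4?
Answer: 1302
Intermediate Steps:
P(a, p) = -3
X = 34 (X = 4 + 30 = 34)
(X + P(7, 1))*42 = (34 - 3)*42 = 31*42 = 1302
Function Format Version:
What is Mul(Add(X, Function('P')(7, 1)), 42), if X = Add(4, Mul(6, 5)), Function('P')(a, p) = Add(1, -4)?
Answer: 1302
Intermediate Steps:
Function('P')(a, p) = -3
X = 34 (X = Add(4, 30) = 34)
Mul(Add(X, Function('P')(7, 1)), 42) = Mul(Add(34, -3), 42) = Mul(31, 42) = 1302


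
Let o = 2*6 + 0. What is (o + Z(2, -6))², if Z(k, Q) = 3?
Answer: 225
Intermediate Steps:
o = 12 (o = 12 + 0 = 12)
(o + Z(2, -6))² = (12 + 3)² = 15² = 225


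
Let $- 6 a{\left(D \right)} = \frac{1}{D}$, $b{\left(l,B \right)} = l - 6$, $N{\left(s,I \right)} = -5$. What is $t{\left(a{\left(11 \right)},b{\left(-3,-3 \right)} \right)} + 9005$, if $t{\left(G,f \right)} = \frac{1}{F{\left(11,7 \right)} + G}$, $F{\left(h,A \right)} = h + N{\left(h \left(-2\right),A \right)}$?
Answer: $\frac{3557041}{395} \approx 9005.2$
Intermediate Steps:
$F{\left(h,A \right)} = -5 + h$ ($F{\left(h,A \right)} = h - 5 = -5 + h$)
$b{\left(l,B \right)} = -6 + l$ ($b{\left(l,B \right)} = l - 6 = -6 + l$)
$a{\left(D \right)} = - \frac{1}{6 D}$
$t{\left(G,f \right)} = \frac{1}{6 + G}$ ($t{\left(G,f \right)} = \frac{1}{\left(-5 + 11\right) + G} = \frac{1}{6 + G}$)
$t{\left(a{\left(11 \right)},b{\left(-3,-3 \right)} \right)} + 9005 = \frac{1}{6 - \frac{1}{6 \cdot 11}} + 9005 = \frac{1}{6 - \frac{1}{66}} + 9005 = \frac{1}{\frac{395}{66}} + 9005 = \frac{66}{395} + 9005 = \frac{3557041}{395}$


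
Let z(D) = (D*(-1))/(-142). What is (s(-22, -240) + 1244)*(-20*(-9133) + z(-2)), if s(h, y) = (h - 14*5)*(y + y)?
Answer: 588838074036/71 ≈ 8.2935e+9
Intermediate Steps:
z(D) = D/142 (z(D) = -D*(-1/142) = D/142)
s(h, y) = 2*y*(-70 + h) (s(h, y) = (h - 70)*(2*y) = (-70 + h)*(2*y) = 2*y*(-70 + h))
(s(-22, -240) + 1244)*(-20*(-9133) + z(-2)) = (2*(-240)*(-70 - 22) + 1244)*(-20*(-9133) + (1/142)*(-2)) = (2*(-240)*(-92) + 1244)*(182660 - 1/71) = (44160 + 1244)*(12968859/71) = 45404*(12968859/71) = 588838074036/71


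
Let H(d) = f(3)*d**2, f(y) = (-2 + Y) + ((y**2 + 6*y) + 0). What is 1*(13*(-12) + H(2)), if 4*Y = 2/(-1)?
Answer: -58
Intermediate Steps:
Y = -1/2 (Y = (2/(-1))/4 = (2*(-1))/4 = (1/4)*(-2) = -1/2 ≈ -0.50000)
f(y) = -5/2 + y**2 + 6*y (f(y) = (-2 - 1/2) + ((y**2 + 6*y) + 0) = -5/2 + (y**2 + 6*y) = -5/2 + y**2 + 6*y)
H(d) = 49*d**2/2 (H(d) = (-5/2 + 3**2 + 6*3)*d**2 = (-5/2 + 9 + 18)*d**2 = 49*d**2/2)
1*(13*(-12) + H(2)) = 1*(13*(-12) + (49/2)*2**2) = 1*(-156 + (49/2)*4) = 1*(-156 + 98) = 1*(-58) = -58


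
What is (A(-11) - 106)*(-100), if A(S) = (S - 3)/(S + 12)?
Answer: 12000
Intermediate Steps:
A(S) = (-3 + S)/(12 + S)
(A(-11) - 106)*(-100) = ((-3 - 11)/(12 - 11) - 106)*(-100) = (-14/1 - 106)*(-100) = (1*(-14) - 106)*(-100) = (-14 - 106)*(-100) = -120*(-100) = 12000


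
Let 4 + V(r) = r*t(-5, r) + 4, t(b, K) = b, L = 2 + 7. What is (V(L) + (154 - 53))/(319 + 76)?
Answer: 56/395 ≈ 0.14177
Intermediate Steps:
L = 9
V(r) = -5*r (V(r) = -4 + (r*(-5) + 4) = -4 + (-5*r + 4) = -4 + (4 - 5*r) = -5*r)
(V(L) + (154 - 53))/(319 + 76) = (-5*9 + (154 - 53))/(319 + 76) = (-45 + 101)/395 = 56*(1/395) = 56/395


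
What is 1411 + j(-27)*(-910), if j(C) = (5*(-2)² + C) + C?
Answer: 32351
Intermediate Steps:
j(C) = 20 + 2*C (j(C) = (5*4 + C) + C = (20 + C) + C = 20 + 2*C)
1411 + j(-27)*(-910) = 1411 + (20 + 2*(-27))*(-910) = 1411 + (20 - 54)*(-910) = 1411 - 34*(-910) = 1411 + 30940 = 32351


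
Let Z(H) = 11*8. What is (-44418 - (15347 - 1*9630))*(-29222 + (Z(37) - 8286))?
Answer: 1876051700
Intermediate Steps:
Z(H) = 88
(-44418 - (15347 - 1*9630))*(-29222 + (Z(37) - 8286)) = (-44418 - (15347 - 1*9630))*(-29222 + (88 - 8286)) = (-44418 - (15347 - 9630))*(-29222 - 8198) = (-44418 - 1*5717)*(-37420) = (-44418 - 5717)*(-37420) = -50135*(-37420) = 1876051700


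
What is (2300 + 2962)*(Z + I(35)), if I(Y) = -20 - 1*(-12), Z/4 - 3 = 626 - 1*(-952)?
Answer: 33234792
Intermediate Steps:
Z = 6324 (Z = 12 + 4*(626 - 1*(-952)) = 12 + 4*(626 + 952) = 12 + 4*1578 = 12 + 6312 = 6324)
I(Y) = -8 (I(Y) = -20 + 12 = -8)
(2300 + 2962)*(Z + I(35)) = (2300 + 2962)*(6324 - 8) = 5262*6316 = 33234792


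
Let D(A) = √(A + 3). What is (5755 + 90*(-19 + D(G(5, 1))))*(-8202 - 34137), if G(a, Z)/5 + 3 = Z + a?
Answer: -171261255 - 11431530*√2 ≈ -1.8743e+8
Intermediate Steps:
G(a, Z) = -15 + 5*Z + 5*a (G(a, Z) = -15 + 5*(Z + a) = -15 + (5*Z + 5*a) = -15 + 5*Z + 5*a)
D(A) = √(3 + A)
(5755 + 90*(-19 + D(G(5, 1))))*(-8202 - 34137) = (5755 + 90*(-19 + √(3 + (-15 + 5*1 + 5*5))))*(-8202 - 34137) = (5755 + 90*(-19 + √(3 + (-15 + 5 + 25))))*(-42339) = (5755 + 90*(-19 + √(3 + 15)))*(-42339) = (5755 + 90*(-19 + √18))*(-42339) = (5755 + 90*(-19 + 3*√2))*(-42339) = (5755 + (-1710 + 270*√2))*(-42339) = (4045 + 270*√2)*(-42339) = -171261255 - 11431530*√2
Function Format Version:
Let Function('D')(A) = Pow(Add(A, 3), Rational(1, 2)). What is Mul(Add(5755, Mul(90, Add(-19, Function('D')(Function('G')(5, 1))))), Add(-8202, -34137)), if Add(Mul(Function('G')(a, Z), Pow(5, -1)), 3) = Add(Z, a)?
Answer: Add(-171261255, Mul(-11431530, Pow(2, Rational(1, 2)))) ≈ -1.8743e+8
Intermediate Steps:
Function('G')(a, Z) = Add(-15, Mul(5, Z), Mul(5, a)) (Function('G')(a, Z) = Add(-15, Mul(5, Add(Z, a))) = Add(-15, Add(Mul(5, Z), Mul(5, a))) = Add(-15, Mul(5, Z), Mul(5, a)))
Function('D')(A) = Pow(Add(3, A), Rational(1, 2))
Mul(Add(5755, Mul(90, Add(-19, Function('D')(Function('G')(5, 1))))), Add(-8202, -34137)) = Mul(Add(5755, Mul(90, Add(-19, Pow(Add(3, Add(-15, Mul(5, 1), Mul(5, 5))), Rational(1, 2))))), Add(-8202, -34137)) = Mul(Add(5755, Mul(90, Add(-19, Pow(Add(3, Add(-15, 5, 25)), Rational(1, 2))))), -42339) = Mul(Add(5755, Mul(90, Add(-19, Pow(Add(3, 15), Rational(1, 2))))), -42339) = Mul(Add(5755, Mul(90, Add(-19, Pow(18, Rational(1, 2))))), -42339) = Mul(Add(5755, Mul(90, Add(-19, Mul(3, Pow(2, Rational(1, 2)))))), -42339) = Mul(Add(5755, Add(-1710, Mul(270, Pow(2, Rational(1, 2))))), -42339) = Mul(Add(4045, Mul(270, Pow(2, Rational(1, 2)))), -42339) = Add(-171261255, Mul(-11431530, Pow(2, Rational(1, 2))))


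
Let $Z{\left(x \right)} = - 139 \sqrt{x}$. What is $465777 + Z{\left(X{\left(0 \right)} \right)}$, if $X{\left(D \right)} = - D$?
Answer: $465777$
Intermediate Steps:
$465777 + Z{\left(X{\left(0 \right)} \right)} = 465777 - 139 \sqrt{\left(-1\right) 0} = 465777 - 139 \sqrt{0} = 465777 - 0 = 465777 + 0 = 465777$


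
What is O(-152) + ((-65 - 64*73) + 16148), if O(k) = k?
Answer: 11259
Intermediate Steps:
O(-152) + ((-65 - 64*73) + 16148) = -152 + ((-65 - 64*73) + 16148) = -152 + ((-65 - 4672) + 16148) = -152 + (-4737 + 16148) = -152 + 11411 = 11259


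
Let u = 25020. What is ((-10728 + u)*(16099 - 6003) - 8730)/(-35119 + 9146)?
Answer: -7593858/1367 ≈ -5555.1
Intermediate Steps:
((-10728 + u)*(16099 - 6003) - 8730)/(-35119 + 9146) = ((-10728 + 25020)*(16099 - 6003) - 8730)/(-35119 + 9146) = (14292*10096 - 8730)/(-25973) = (144292032 - 8730)*(-1/25973) = 144283302*(-1/25973) = -7593858/1367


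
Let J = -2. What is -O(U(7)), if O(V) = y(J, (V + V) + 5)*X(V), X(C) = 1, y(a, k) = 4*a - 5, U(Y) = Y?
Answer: 13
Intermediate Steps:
y(a, k) = -5 + 4*a
O(V) = -13 (O(V) = (-5 + 4*(-2))*1 = (-5 - 8)*1 = -13*1 = -13)
-O(U(7)) = -1*(-13) = 13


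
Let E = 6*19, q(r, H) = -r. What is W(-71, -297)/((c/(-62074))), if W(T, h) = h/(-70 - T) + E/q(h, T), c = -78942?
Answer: -911401505/3907629 ≈ -233.24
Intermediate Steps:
E = 114
W(T, h) = -114/h + h/(-70 - T) (W(T, h) = h/(-70 - T) + 114/((-h)) = h/(-70 - T) + 114*(-1/h) = h/(-70 - T) - 114/h = -114/h + h/(-70 - T))
W(-71, -297)/((c/(-62074))) = ((-7980 - 1*(-297)² - 114*(-71))/((-297)*(70 - 71)))/((-78942/(-62074))) = (-1/297*(-7980 - 1*88209 + 8094)/(-1))/((-78942*(-1/62074))) = (-1/297*(-1)*(-7980 - 88209 + 8094))/(39471/31037) = -1/297*(-1)*(-88095)*(31037/39471) = -29365/99*31037/39471 = -911401505/3907629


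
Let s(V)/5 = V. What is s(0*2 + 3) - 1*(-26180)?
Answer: 26195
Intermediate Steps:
s(V) = 5*V
s(0*2 + 3) - 1*(-26180) = 5*(0*2 + 3) - 1*(-26180) = 5*(0 + 3) + 26180 = 5*3 + 26180 = 15 + 26180 = 26195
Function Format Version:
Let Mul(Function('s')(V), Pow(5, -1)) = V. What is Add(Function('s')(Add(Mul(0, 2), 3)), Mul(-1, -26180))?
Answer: 26195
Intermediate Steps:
Function('s')(V) = Mul(5, V)
Add(Function('s')(Add(Mul(0, 2), 3)), Mul(-1, -26180)) = Add(Mul(5, Add(Mul(0, 2), 3)), Mul(-1, -26180)) = Add(Mul(5, Add(0, 3)), 26180) = Add(Mul(5, 3), 26180) = Add(15, 26180) = 26195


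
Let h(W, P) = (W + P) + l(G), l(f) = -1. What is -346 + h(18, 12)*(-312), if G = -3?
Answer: -9394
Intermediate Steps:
h(W, P) = -1 + P + W (h(W, P) = (W + P) - 1 = (P + W) - 1 = -1 + P + W)
-346 + h(18, 12)*(-312) = -346 + (-1 + 12 + 18)*(-312) = -346 + 29*(-312) = -346 - 9048 = -9394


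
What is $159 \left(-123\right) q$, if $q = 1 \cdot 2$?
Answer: $-39114$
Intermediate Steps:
$q = 2$
$159 \left(-123\right) q = 159 \left(-123\right) 2 = \left(-19557\right) 2 = -39114$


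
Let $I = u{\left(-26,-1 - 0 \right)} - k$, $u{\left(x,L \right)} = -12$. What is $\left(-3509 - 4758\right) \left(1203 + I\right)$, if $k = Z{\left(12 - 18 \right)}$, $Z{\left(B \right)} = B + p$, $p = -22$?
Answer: $-10077473$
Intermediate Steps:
$Z{\left(B \right)} = -22 + B$ ($Z{\left(B \right)} = B - 22 = -22 + B$)
$k = -28$ ($k = -22 + \left(12 - 18\right) = -22 - 6 = -28$)
$I = 16$ ($I = -12 - -28 = -12 + 28 = 16$)
$\left(-3509 - 4758\right) \left(1203 + I\right) = \left(-3509 - 4758\right) \left(1203 + 16\right) = \left(-8267\right) 1219 = -10077473$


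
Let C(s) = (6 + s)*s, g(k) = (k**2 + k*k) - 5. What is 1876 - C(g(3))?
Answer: 1629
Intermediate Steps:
g(k) = -5 + 2*k**2 (g(k) = (k**2 + k**2) - 5 = 2*k**2 - 5 = -5 + 2*k**2)
C(s) = s*(6 + s)
1876 - C(g(3)) = 1876 - (-5 + 2*3**2)*(6 + (-5 + 2*3**2)) = 1876 - (-5 + 2*9)*(6 + (-5 + 2*9)) = 1876 - (-5 + 18)*(6 + (-5 + 18)) = 1876 - 13*(6 + 13) = 1876 - 13*19 = 1876 - 1*247 = 1876 - 247 = 1629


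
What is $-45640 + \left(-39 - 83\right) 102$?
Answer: $-58084$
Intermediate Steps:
$-45640 + \left(-39 - 83\right) 102 = -45640 - 12444 = -58084$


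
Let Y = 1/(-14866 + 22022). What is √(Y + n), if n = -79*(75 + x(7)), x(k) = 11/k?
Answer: I*√3794640026611/25046 ≈ 77.776*I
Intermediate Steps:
Y = 1/7156 ≈ 0.00013974
n = -42344/7 (n = -79*(75 + 11/7) = -79*536/7 = -42344/7 ≈ -6049.1)
√(Y + n) = √(1/7156 - 42344/7) = √(-303013657/50092) = I*√3794640026611/25046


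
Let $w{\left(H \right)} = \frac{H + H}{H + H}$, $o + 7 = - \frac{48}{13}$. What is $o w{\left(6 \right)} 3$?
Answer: $- \frac{417}{13} \approx -32.077$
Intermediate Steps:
$o = - \frac{139}{13}$ ($o = -7 - \frac{48}{13} = - \frac{139}{13} \approx -10.692$)
$w{\left(H \right)} = 1$ ($w{\left(H \right)} = \frac{2 H}{2 H} = 2 H \frac{1}{2 H} = 1$)
$o w{\left(6 \right)} 3 = - \frac{139 \cdot 1 \cdot 3}{13} = \left(- \frac{139}{13}\right) 3 = - \frac{417}{13}$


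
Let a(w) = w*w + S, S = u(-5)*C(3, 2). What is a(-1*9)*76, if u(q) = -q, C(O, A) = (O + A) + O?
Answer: 9196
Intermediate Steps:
C(O, A) = A + 2*O (C(O, A) = (A + O) + O = A + 2*O)
S = 40 (S = (-1*(-5))*(2 + 2*3) = 5*(2 + 6) = 5*8 = 40)
a(w) = 40 + w² (a(w) = w*w + 40 = w² + 40 = 40 + w²)
a(-1*9)*76 = (40 + (-1*9)²)*76 = (40 + (-9)²)*76 = (40 + 81)*76 = 121*76 = 9196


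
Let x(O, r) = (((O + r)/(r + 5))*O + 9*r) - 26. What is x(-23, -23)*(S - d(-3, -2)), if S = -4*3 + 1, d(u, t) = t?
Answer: 2626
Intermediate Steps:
S = -11 (S = -12 + 1 = -11)
x(O, r) = -26 + 9*r + O*(O + r)/(5 + r) (x(O, r) = (((O + r)/(5 + r))*O + 9*r) - 26 = (O*(O + r)/(5 + r) + 9*r) - 26 = (9*r + O*(O + r)/(5 + r)) - 26 = -26 + 9*r + O*(O + r)/(5 + r))
x(-23, -23)*(S - d(-3, -2)) = ((-130 + (-23)**2 + 9*(-23)**2 + 19*(-23) - 23*(-23))/(5 - 23))*(-11 - 1*(-2)) = ((-130 + 529 + 9*529 - 437 + 529)/(-18))*(-11 + 2) = -(-130 + 529 + 4761 - 437 + 529)/18*(-9) = -1/18*5252*(-9) = -2626/9*(-9) = 2626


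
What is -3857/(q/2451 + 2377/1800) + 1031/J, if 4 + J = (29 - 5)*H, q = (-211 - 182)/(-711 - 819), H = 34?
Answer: -26087895361279/8936539892 ≈ -2919.2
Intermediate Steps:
q = 131/510 (q = -393/(-1530) = -393*(-1/1530) = 131/510 ≈ 0.25686)
J = 812 (J = -4 + (29 - 5)*34 = -4 + 24*34 = -4 + 816 = 812)
-3857/(q/2451 + 2377/1800) + 1031/J = -3857/((131/510)/2451 + 2377/1800) + 1031/812 = -3857/((131/510)*(1/2451) + 2377*(1/1800)) + 1031*(1/812) = -3857/(131/1250010 + 2377/1800) + 1031/812 = -3857/11005591/8333400 + 1031/812 = -3857*8333400/11005591 + 1031/812 = -32141923800/11005591 + 1031/812 = -26087895361279/8936539892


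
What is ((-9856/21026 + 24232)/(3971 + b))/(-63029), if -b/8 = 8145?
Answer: 254746088/40545292409753 ≈ 6.2830e-6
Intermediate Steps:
b = -65160 (b = -8*8145 = -65160)
((-9856/21026 + 24232)/(3971 + b))/(-63029) = ((-9856/21026 + 24232)/(3971 - 65160))/(-63029) = ((-9856*1/21026 + 24232)/(-61189))*(-1/63029) = ((-4928/10513 + 24232)*(-1/61189))*(-1/63029) = ((254746088/10513)*(-1/61189))*(-1/63029) = -254746088/643279957*(-1/63029) = 254746088/40545292409753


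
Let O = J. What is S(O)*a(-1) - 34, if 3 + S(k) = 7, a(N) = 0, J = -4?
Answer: -34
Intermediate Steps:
O = -4
S(k) = 4 (S(k) = -3 + 7 = 4)
S(O)*a(-1) - 34 = 4*0 - 34 = 0 - 34 = -34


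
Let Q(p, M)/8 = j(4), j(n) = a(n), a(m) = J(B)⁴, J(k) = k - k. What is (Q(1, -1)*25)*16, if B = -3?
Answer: 0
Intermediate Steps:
J(k) = 0
a(m) = 0 (a(m) = 0⁴ = 0)
j(n) = 0
Q(p, M) = 0 (Q(p, M) = 8*0 = 0)
(Q(1, -1)*25)*16 = (0*25)*16 = 0*16 = 0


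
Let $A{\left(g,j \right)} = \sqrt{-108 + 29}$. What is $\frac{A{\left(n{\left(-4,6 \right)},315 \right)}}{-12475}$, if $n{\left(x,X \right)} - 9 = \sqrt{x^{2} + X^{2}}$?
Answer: $- \frac{i \sqrt{79}}{12475} \approx - 0.00071248 i$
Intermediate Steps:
$n{\left(x,X \right)} = 9 + \sqrt{X^{2} + x^{2}}$ ($n{\left(x,X \right)} = 9 + \sqrt{x^{2} + X^{2}} = 9 + \sqrt{X^{2} + x^{2}}$)
$A{\left(g,j \right)} = i \sqrt{79}$ ($A{\left(g,j \right)} = \sqrt{-79} = i \sqrt{79}$)
$\frac{A{\left(n{\left(-4,6 \right)},315 \right)}}{-12475} = \frac{i \sqrt{79}}{-12475} = i \sqrt{79} \left(- \frac{1}{12475}\right) = - \frac{i \sqrt{79}}{12475}$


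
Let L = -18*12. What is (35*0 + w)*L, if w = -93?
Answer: 20088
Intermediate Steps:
L = -216
(35*0 + w)*L = (35*0 - 93)*(-216) = (0 - 93)*(-216) = -93*(-216) = 20088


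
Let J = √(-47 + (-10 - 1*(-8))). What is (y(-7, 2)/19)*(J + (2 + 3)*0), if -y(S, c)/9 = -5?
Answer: 315*I/19 ≈ 16.579*I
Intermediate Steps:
y(S, c) = 45 (y(S, c) = -9*(-5) = 45)
J = 7*I (J = √(-47 + (-10 + 8)) = √(-47 - 2) = √(-49) = 7*I ≈ 7.0*I)
(y(-7, 2)/19)*(J + (2 + 3)*0) = (45/19)*(7*I + (2 + 3)*0) = (45*(1/19))*(7*I + 5*0) = 45*(7*I + 0)/19 = 45*(7*I)/19 = 315*I/19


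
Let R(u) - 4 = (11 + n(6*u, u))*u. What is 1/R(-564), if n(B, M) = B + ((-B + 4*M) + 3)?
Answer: 1/1264492 ≈ 7.9083e-7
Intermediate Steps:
n(B, M) = 3 + 4*M (n(B, M) = B + (3 - B + 4*M) = 3 + 4*M)
R(u) = 4 + u*(14 + 4*u) (R(u) = 4 + (11 + (3 + 4*u))*u = 4 + (14 + 4*u)*u = 4 + u*(14 + 4*u))
1/R(-564) = 1/(4 + 4*(-564)² + 14*(-564)) = 1/(4 + 4*318096 - 7896) = 1/(4 + 1272384 - 7896) = 1/1264492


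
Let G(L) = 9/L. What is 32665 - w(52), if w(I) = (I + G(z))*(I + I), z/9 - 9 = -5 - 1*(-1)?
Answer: 136181/5 ≈ 27236.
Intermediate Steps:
z = 45 (z = 81 + 9*(-5 - 1*(-1)) = 81 + 9*(-5 + 1) = 81 + 9*(-4) = 81 - 36 = 45)
w(I) = 2*I*(⅕ + I) (w(I) = (I + 9/45)*(I + I) = (I + 9*(1/45))*(2*I) = (I + ⅕)*(2*I) = (⅕ + I)*(2*I) = 2*I*(⅕ + I))
32665 - w(52) = 32665 - 2*52*(1 + 5*52)/5 = 32665 - 2*52*(1 + 260)/5 = 32665 - 2*52*261/5 = 32665 - 1*27144/5 = 32665 - 27144/5 = 136181/5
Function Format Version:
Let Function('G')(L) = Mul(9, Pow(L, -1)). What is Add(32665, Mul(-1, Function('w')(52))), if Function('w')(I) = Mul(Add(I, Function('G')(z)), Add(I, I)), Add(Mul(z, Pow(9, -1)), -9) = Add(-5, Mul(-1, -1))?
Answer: Rational(136181, 5) ≈ 27236.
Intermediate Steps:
z = 45 (z = Add(81, Mul(9, Add(-5, Mul(-1, -1)))) = Add(81, Mul(9, Add(-5, 1))) = Add(81, Mul(9, -4)) = Add(81, -36) = 45)
Function('w')(I) = Mul(2, I, Add(Rational(1, 5), I)) (Function('w')(I) = Mul(Add(I, Mul(9, Pow(45, -1))), Add(I, I)) = Mul(Add(I, Mul(9, Rational(1, 45))), Mul(2, I)) = Mul(Add(I, Rational(1, 5)), Mul(2, I)) = Mul(Add(Rational(1, 5), I), Mul(2, I)) = Mul(2, I, Add(Rational(1, 5), I)))
Add(32665, Mul(-1, Function('w')(52))) = Add(32665, Mul(-1, Mul(Rational(2, 5), 52, Add(1, Mul(5, 52))))) = Add(32665, Mul(-1, Mul(Rational(2, 5), 52, Add(1, 260)))) = Add(32665, Mul(-1, Mul(Rational(2, 5), 52, 261))) = Add(32665, Mul(-1, Rational(27144, 5))) = Add(32665, Rational(-27144, 5)) = Rational(136181, 5)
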